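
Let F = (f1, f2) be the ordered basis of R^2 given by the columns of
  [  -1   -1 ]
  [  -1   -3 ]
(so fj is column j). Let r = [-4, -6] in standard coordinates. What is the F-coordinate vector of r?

[3, 1]

We seek scalars with c_1 f1 + c_2 f2 = r; equivalently solve M c = r where the columns of M are f1, f2.
System: -c_1 - c_2 = -4, -c_1 - 3c_2 = -6; solving gives c_1 = 3, c_2 = 1.
Check: 3f1 + f2 = [-4, -6].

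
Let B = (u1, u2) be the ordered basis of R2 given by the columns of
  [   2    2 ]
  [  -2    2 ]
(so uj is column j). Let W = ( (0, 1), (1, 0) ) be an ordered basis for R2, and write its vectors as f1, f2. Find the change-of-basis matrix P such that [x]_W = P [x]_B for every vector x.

[[-2, 2], [2, 2]]

Take x = uj: its B-coordinates are the j-th standard unit vector, so P e_j — column j of P — equals [uj]_W.
u1 = -2f1 + 2f2, giving column 1 = (-2, 2); repeating for each j gives P = [[-2, 2], [2, 2]].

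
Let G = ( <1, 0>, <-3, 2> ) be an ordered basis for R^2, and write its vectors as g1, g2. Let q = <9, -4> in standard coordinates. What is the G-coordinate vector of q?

<3, -2>

We seek scalars with c_1 g1 + c_2 g2 = q; equivalently solve M c = q where the columns of M are g1, g2.
System: c_1 - 3c_2 = 9, 0c_1 + 2c_2 = -4; solving gives c_1 = 3, c_2 = -2.
Check: 3g1 - 2g2 = <9, -4>.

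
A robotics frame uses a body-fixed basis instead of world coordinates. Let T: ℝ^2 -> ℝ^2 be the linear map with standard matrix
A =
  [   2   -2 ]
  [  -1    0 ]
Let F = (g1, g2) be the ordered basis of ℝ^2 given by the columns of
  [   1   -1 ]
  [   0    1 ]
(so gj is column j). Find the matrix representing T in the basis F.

[[1, -3], [-1, 1]]

Let P have columns g1, g2. Then [T]_F = P^(-1) A P.
Here det P = 1, so P^(-1) is integer; computing A P first and then P^(-1)(A P) gives [[1, -3], [-1, 1]].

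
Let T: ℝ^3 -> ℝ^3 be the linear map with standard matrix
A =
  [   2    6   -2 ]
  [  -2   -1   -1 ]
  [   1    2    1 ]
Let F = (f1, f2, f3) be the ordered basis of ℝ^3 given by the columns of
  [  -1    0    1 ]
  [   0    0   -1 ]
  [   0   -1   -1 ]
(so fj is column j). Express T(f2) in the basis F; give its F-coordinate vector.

<-3, 2, -1>

Column 2 of [T]_F is the F-coordinate vector of T(f2).
In standard coordinates T(f2) = A f2 = <2, 1, -1>.
Converting to F: <2, 1, -1> = -3f1 + 2f2 - f3, so the coordinate vector is <-3, 2, -1>.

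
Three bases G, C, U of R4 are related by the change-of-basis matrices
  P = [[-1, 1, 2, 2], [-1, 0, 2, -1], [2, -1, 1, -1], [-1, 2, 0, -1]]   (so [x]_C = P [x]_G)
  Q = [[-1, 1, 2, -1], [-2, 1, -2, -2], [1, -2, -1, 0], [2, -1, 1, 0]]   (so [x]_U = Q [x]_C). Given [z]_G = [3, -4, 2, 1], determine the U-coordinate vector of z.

First [z]_C = P [z]_G = [-1, 0, 11, -12].
Then [z]_U = Q [z]_C = [35, 4, -12, 9].

[35, 4, -12, 9]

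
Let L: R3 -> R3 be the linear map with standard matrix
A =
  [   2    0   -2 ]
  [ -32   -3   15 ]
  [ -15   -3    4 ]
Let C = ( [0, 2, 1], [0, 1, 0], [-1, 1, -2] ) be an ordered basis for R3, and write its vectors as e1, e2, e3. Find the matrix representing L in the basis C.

Let P have columns e1, ..., e3. Then [L]_C = P^(-1) A P.
Here det P = 1, so P^(-1) is integer; computing A P first and then P^(-1)(A P) gives [[2, -3, 0], [3, 3, 1], [2, 0, -2]].

[[2, -3, 0], [3, 3, 1], [2, 0, -2]]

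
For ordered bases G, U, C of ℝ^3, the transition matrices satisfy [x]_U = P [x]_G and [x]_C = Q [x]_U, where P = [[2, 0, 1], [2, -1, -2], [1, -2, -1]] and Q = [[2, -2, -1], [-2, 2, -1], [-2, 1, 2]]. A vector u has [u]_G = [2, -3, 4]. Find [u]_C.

First [u]_U = P [u]_G = [8, -1, 4].
Then [u]_C = Q [u]_U = [14, -22, -9].

[14, -22, -9]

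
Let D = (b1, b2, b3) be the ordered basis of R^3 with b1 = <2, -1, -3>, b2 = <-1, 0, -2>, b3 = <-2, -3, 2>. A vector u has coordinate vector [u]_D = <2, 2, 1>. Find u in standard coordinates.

<0, -5, -8>

The coordinates say u = 2b1 + 2b2 + b3; adding the scaled basis vectors gives <0, -5, -8>.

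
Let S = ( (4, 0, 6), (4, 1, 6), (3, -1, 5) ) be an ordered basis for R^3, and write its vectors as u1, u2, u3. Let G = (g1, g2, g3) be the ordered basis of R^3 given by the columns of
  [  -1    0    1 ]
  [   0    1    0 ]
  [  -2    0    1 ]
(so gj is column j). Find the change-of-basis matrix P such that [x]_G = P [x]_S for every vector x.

Column j of P is [uj]_G, since P maps S-coordinates to G-coordinates.
Expressing u1 in G: u1 = -2g1 + 0·g2 + 2g3, so column 1 of P is (-2, 0, 2).
Doing the same for each uj gives P = [[-2, -2, -2], [0, 1, -1], [2, 2, 1]].

[[-2, -2, -2], [0, 1, -1], [2, 2, 1]]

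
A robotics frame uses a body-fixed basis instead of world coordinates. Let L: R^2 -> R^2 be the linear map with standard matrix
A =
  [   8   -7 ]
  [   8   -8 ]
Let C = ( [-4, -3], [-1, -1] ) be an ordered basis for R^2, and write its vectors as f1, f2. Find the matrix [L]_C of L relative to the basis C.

Let P have columns f1, f2. Then [L]_C = P^(-1) A P.
Here det P = 1, so P^(-1) is integer; computing A P first and then P^(-1)(A P) gives [[3, 1], [-1, -3]].

[[3, 1], [-1, -3]]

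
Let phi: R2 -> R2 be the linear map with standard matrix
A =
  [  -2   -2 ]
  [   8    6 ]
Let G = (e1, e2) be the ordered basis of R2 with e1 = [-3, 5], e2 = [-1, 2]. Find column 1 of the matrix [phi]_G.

[2, -2]

Compute phi(e1) = A e1 = [-4, 6] in standard coordinates.
Then write this in G-coordinates: solve for y in y_1 e1 + y_2 e2 = [-4, 6].
This gives y = [2, -2], which is column 1 of [phi]_G.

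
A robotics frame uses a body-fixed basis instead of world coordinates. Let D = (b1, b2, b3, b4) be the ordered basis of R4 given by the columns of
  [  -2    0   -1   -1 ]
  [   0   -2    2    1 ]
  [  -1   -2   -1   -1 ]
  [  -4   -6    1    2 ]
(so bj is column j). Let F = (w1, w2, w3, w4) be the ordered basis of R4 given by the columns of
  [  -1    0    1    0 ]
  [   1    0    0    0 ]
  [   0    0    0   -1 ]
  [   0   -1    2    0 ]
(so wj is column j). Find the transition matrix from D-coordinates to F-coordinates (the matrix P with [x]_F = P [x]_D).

[[0, -2, 2, 1], [0, 2, 1, -2], [-2, -2, 1, 0], [1, 2, 1, 1]]

Column j of P is [bj]_F, since P maps D-coordinates to F-coordinates.
Expressing b1 in F: b1 = 0·w1 + 0·w2 - 2w3 + w4, so column 1 of P is [0, 0, -2, 1].
Doing the same for each bj gives P = [[0, -2, 2, 1], [0, 2, 1, -2], [-2, -2, 1, 0], [1, 2, 1, 1]].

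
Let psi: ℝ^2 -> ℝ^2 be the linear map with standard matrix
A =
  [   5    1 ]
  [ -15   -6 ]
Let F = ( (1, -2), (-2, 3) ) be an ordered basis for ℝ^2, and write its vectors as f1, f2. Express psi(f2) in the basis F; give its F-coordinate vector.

(-3, 2)

Column 2 of [psi]_F is the F-coordinate vector of psi(f2).
In standard coordinates psi(f2) = A f2 = (-7, 12).
Converting to F: (-7, 12) = -3f1 + 2f2, so the coordinate vector is (-3, 2).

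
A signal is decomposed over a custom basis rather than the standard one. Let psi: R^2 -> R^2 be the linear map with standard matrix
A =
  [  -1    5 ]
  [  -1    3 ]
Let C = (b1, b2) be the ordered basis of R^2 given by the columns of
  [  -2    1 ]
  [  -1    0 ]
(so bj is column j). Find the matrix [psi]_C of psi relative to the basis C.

With P the matrix whose columns are b1, b2, [psi]_C = P^(-1) A P.
Column by column: psi(b1) = A b1 = (-3, -1); its C-coordinates (1, -1) give column 1.
Continuing for each basis vector yields [psi]_C = [[1, 1], [-1, 1]].

[[1, 1], [-1, 1]]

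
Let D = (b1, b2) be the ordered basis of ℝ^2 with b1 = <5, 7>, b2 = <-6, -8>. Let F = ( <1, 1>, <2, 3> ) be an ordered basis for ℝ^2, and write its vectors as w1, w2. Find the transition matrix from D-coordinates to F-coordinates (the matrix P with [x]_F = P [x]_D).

[[1, -2], [2, -2]]

Let M have columns bj and N have columns wj. Then for every x, N [x]_F = x = M [x]_D, so P = N^(-1) M.
Since det N = 1, N^(-1) has integer entries; multiplying gives P = [[1, -2], [2, -2]].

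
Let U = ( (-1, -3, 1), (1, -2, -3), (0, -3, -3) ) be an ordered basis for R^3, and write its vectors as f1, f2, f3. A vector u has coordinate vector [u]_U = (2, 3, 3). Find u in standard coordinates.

u = M [u]_U, where M has columns f1, ..., f3.
Carrying out the matrix-vector product, u = (1, -21, -16).

(1, -21, -16)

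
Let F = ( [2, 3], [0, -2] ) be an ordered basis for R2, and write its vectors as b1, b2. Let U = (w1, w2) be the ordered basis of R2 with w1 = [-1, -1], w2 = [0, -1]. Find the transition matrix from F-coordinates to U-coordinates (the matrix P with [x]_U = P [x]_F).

[[-2, 0], [-1, 2]]

Column j of P is [bj]_U, since P maps F-coordinates to U-coordinates.
Expressing b1 in U: b1 = -2w1 - w2, so column 1 of P is [-2, -1].
Doing the same for each bj gives P = [[-2, 0], [-1, 2]].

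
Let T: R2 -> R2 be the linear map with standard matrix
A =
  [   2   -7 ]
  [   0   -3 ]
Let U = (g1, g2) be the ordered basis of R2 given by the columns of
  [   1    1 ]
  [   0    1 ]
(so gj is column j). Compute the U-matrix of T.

With P the matrix whose columns are g1, g2, [T]_U = P^(-1) A P.
Column by column: T(g1) = A g1 = <2, 0>; its U-coordinates <2, 0> give column 1.
Continuing for each basis vector yields [T]_U = [[2, -2], [0, -3]].

[[2, -2], [0, -3]]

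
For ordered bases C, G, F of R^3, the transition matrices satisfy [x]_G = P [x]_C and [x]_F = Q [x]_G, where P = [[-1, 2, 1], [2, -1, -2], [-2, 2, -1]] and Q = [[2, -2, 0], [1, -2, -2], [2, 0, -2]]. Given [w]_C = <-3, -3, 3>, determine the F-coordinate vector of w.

<18, 24, 6>

Apply P to get G-coordinates <0, -9, -3>, then Q to get F-coordinates.
The result is [w]_F = <18, 24, 6>.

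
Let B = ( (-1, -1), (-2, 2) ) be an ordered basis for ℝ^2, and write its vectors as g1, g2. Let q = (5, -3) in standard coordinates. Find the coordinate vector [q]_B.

(-1, -2)

We seek scalars with c_1 g1 + c_2 g2 = q; equivalently solve M c = q where the columns of M are g1, g2.
System: -c_1 - 2c_2 = 5, -c_1 + 2c_2 = -3; solving gives c_1 = -1, c_2 = -2.
Check: -g1 - 2g2 = (5, -3).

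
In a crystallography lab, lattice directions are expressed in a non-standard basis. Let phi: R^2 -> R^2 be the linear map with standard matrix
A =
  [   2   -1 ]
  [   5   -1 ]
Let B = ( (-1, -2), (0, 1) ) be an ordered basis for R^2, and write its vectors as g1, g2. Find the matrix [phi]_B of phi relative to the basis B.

The j-th column of [phi]_B is [phi(gj)]_B.
phi(g1) = A g1 = (0, -3) = 0·g1 - 3g2, so column 1 is (0, -3).
Repeating for g2 and assembling the columns gives [[0, 1], [-3, 1]].

[[0, 1], [-3, 1]]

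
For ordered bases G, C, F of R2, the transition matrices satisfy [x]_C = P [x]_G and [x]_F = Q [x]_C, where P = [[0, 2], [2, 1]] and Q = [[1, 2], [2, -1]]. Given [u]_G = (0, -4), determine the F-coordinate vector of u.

First [u]_C = P [u]_G = (-8, -4).
Then [u]_F = Q [u]_C = (-16, -12).

(-16, -12)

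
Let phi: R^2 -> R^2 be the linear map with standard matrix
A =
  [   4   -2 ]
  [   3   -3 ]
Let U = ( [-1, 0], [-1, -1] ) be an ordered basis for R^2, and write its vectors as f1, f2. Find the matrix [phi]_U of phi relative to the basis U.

Let P have columns f1, f2. Then [phi]_U = P^(-1) A P.
Here det P = 1, so P^(-1) is integer; computing A P first and then P^(-1)(A P) gives [[1, 2], [3, 0]].

[[1, 2], [3, 0]]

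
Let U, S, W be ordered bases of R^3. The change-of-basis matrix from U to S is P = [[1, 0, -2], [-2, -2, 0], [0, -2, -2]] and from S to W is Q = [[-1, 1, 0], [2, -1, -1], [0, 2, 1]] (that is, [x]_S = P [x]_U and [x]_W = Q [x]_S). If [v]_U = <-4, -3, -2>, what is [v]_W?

<14, -24, 38>

Composing the changes, [v]_W = Q P [v]_U.
Q P = [[-3, -2, 2], [4, 4, -2], [-4, -6, -2]]; applying this to <-4, -3, -2> gives <14, -24, 38>.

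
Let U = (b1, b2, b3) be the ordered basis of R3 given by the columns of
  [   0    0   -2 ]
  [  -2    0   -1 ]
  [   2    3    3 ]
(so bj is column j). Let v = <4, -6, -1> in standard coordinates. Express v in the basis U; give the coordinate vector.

<4, -1, -2>

[v]_U is the unique c with M c = v, where M has columns b1, ..., b3.
Gaussian elimination on [M | v] yields c = (4, -1, -2).
Check: 4b1 - b2 - 2b3 = <4, -6, -1>.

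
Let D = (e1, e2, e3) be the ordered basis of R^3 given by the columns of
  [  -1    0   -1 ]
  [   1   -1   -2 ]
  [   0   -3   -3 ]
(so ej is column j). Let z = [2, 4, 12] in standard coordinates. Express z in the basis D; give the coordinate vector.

We seek scalars with c_1 e1 + ... + c_3 e3 = z; equivalently solve M c = z where the columns of M are e1, ..., e3.
Solving this 3x3 system gives c = (-1, -3, -1).
Check: -e1 - 3e2 - e3 = [2, 4, 12].

[-1, -3, -1]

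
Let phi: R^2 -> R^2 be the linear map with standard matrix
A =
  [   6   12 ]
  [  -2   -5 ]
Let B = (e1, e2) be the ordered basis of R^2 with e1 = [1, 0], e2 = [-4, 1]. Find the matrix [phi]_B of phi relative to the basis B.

Let P have columns e1, e2. Then [phi]_B = P^(-1) A P.
Here det P = 1, so P^(-1) is integer; computing A P first and then P^(-1)(A P) gives [[-2, 0], [-2, 3]].

[[-2, 0], [-2, 3]]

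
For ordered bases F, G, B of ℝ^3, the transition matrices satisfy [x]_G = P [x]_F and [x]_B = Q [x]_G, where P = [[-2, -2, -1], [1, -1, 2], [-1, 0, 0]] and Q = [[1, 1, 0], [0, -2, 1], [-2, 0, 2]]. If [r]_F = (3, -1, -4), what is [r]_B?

(-4, 5, -6)

First [r]_G = P [r]_F = (0, -4, -3).
Then [r]_B = Q [r]_G = (-4, 5, -6).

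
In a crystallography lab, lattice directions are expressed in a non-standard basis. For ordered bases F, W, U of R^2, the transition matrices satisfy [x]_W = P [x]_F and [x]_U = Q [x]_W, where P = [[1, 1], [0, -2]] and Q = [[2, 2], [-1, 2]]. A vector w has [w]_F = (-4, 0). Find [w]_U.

Apply P to get W-coordinates (-4, 0), then Q to get U-coordinates.
The result is [w]_U = (-8, 4).

(-8, 4)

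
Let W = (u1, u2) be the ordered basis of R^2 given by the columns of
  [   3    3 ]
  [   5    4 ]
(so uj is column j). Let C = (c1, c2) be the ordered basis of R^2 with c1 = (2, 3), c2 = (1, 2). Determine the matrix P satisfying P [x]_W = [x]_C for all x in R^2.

[[1, 2], [1, -1]]

Let M have columns uj and N have columns cj. Then for every x, N [x]_C = x = M [x]_W, so P = N^(-1) M.
Since det N = 1, N^(-1) has integer entries; multiplying gives P = [[1, 2], [1, -1]].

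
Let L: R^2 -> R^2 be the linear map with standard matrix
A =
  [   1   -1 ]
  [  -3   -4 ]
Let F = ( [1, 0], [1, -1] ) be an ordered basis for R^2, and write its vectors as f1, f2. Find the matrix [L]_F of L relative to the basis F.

The j-th column of [L]_F is [L(fj)]_F.
L(f1) = A f1 = [1, -3] = -2f1 + 3f2, so column 1 is [-2, 3].
Repeating for f2 and assembling the columns gives [[-2, 3], [3, -1]].

[[-2, 3], [3, -1]]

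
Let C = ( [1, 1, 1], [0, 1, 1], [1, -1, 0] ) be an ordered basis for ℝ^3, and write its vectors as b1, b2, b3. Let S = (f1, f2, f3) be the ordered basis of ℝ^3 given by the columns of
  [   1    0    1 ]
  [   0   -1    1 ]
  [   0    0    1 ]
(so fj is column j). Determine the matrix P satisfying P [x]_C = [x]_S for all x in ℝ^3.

Take x = bj: its C-coordinates are the j-th standard unit vector, so P e_j — column j of P — equals [bj]_S.
b1 = 0·f1 + 0·f2 + f3, giving column 1 = [0, 0, 1]; repeating for each j gives P = [[0, -1, 1], [0, 0, 1], [1, 1, 0]].

[[0, -1, 1], [0, 0, 1], [1, 1, 0]]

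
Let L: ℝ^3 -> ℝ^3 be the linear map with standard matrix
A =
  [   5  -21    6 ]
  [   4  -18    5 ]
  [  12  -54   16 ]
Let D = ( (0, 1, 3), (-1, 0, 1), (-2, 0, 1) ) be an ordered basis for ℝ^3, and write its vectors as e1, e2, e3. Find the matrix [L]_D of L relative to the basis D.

The j-th column of [L]_D is [L(ej)]_D.
L(e1) = A e1 = (-3, -3, -6) = -3e1 + 3e2 + 0·e3, so column 1 is (-3, 3, 0).
Repeating for e2, e3 and assembling the columns gives [[-3, 1, -3], [3, 3, -2], [0, -2, 3]].

[[-3, 1, -3], [3, 3, -2], [0, -2, 3]]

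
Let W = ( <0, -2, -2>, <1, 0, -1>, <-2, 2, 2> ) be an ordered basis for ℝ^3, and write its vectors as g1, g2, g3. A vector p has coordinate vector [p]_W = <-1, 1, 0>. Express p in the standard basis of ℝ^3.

<1, 2, 1>

The coordinates say p = -g1 + g2 + 0·g3; adding the scaled basis vectors gives <1, 2, 1>.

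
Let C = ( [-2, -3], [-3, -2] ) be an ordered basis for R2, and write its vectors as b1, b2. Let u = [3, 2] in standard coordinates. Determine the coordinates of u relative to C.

[0, -1]

Write u = c_1 b1 + c_2 b2 and solve for the c_i.
System: -2c_1 - 3c_2 = 3, -3c_1 - 2c_2 = 2; solving gives c_1 = 0, c_2 = -1.
Check: 0·b1 - b2 = [3, 2].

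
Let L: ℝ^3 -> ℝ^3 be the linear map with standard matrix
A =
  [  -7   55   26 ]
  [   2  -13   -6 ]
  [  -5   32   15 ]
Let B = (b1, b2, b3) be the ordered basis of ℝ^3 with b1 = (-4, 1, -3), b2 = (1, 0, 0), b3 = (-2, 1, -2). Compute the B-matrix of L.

Let P have columns b1, ..., b3. Then [L]_B = P^(-1) A P.
Here det P = -1, so P^(-1) is integer; computing A P first and then P^(-1)(A P) gives [[-1, 1, -2], [-3, -1, 3], [-2, 1, -3]].

[[-1, 1, -2], [-3, -1, 3], [-2, 1, -3]]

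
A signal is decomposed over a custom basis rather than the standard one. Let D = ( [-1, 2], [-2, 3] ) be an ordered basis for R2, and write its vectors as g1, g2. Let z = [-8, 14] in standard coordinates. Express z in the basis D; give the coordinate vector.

[4, 2]

We seek scalars with c_1 g1 + c_2 g2 = z; equivalently solve M c = z where the columns of M are g1, g2.
System: -c_1 - 2c_2 = -8, 2c_1 + 3c_2 = 14; solving gives c_1 = 4, c_2 = 2.
Check: 4g1 + 2g2 = [-8, 14].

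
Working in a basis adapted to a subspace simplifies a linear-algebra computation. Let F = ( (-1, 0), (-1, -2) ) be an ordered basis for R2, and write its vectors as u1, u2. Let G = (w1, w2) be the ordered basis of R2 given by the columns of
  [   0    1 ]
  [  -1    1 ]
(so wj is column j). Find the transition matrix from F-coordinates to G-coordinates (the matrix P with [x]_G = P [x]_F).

[[-1, 1], [-1, -1]]

Let M have columns uj and N have columns wj. Then for every x, N [x]_G = x = M [x]_F, so P = N^(-1) M.
Since det N = 1, N^(-1) has integer entries; multiplying gives P = [[-1, 1], [-1, -1]].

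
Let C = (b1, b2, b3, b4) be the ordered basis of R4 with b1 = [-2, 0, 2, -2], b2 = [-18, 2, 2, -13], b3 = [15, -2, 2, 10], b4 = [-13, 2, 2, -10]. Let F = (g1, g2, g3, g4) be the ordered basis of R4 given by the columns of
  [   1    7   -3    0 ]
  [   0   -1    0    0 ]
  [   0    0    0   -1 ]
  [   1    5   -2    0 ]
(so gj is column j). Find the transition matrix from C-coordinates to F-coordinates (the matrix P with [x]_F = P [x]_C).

[[-2, -1, -2, -2], [0, -2, 2, -2], [0, 1, -1, -1], [-2, -2, -2, -2]]

Column j of P is [bj]_F, since P maps C-coordinates to F-coordinates.
Expressing b1 in F: b1 = -2g1 + 0·g2 + 0·g3 - 2g4, so column 1 of P is [-2, 0, 0, -2].
Doing the same for each bj gives P = [[-2, -1, -2, -2], [0, -2, 2, -2], [0, 1, -1, -1], [-2, -2, -2, -2]].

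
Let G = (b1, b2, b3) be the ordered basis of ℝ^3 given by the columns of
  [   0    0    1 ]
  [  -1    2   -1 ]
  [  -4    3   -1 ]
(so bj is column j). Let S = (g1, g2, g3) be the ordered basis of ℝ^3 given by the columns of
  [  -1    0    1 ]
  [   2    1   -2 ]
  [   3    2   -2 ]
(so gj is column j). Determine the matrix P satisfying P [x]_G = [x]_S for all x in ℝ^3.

[[-2, -1, -1], [-1, 2, 1], [-2, -1, 0]]

Let M have columns bj and N have columns gj. Then for every x, N [x]_S = x = M [x]_G, so P = N^(-1) M.
Since det N = -1, N^(-1) has integer entries; multiplying gives P = [[-2, -1, -1], [-1, 2, 1], [-2, -1, 0]].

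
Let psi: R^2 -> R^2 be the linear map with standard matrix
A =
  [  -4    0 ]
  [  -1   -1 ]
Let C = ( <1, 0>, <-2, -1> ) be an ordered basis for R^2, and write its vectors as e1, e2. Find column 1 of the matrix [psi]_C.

<-2, 1>

Column 1 of [psi]_C is the C-coordinate vector of psi(e1).
In standard coordinates psi(e1) = A e1 = <-4, -1>.
Converting to C: <-4, -1> = -2e1 + e2, so the coordinate vector is <-2, 1>.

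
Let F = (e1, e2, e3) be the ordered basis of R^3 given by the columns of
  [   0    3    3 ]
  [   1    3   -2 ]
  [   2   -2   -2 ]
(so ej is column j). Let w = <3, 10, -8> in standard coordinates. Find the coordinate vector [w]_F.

<-3, 3, -2>

[w]_F is the unique c with M c = w, where M has columns e1, ..., e3.
Row-reducing the augmented matrix [M | w] gives c = (-3, 3, -2).
Check: -3e1 + 3e2 - 2e3 = <3, 10, -8>.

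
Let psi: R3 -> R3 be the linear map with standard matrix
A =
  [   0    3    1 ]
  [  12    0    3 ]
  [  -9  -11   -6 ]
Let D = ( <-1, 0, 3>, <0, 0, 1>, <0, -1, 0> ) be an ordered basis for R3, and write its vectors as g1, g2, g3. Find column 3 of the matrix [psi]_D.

<3, 2, 0>

Compute psi(g3) = A g3 = <-3, 0, 11> in standard coordinates.
Then write this in D-coordinates: solve for y in y_1 g1 + ... + y_3 g3 = <-3, 0, 11>.
This gives y = <3, 2, 0>, which is column 3 of [psi]_D.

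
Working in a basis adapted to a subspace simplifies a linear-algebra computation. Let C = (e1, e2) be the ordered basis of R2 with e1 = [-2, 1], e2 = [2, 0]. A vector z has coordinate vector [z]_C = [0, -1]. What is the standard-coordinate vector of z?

[-2, 0]

The coordinates say z = 0·e1 - e2; adding the scaled basis vectors gives [-2, 0].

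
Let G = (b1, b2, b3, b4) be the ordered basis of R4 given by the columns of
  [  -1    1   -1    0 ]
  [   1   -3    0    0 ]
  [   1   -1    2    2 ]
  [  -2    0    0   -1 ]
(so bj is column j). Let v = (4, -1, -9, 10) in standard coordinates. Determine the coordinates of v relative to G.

(-4, -1, -1, -2)

[v]_G is the unique c with M c = v, where M has columns b1, ..., b4.
Solving this 4x4 system gives c = (-4, -1, -1, -2).
Check: -4b1 - b2 - b3 - 2b4 = (4, -1, -9, 10).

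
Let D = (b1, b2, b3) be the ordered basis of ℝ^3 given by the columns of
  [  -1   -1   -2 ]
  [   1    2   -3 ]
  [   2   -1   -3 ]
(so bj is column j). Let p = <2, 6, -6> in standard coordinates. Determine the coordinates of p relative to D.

We seek scalars with c_1 b1 + ... + c_3 b3 = p; equivalently solve M c = p where the columns of M are b1, ..., b3.
Gaussian elimination on [M | p] yields c = (-3, 3, -1).
Check: -3b1 + 3b2 - b3 = <2, 6, -6>.

<-3, 3, -1>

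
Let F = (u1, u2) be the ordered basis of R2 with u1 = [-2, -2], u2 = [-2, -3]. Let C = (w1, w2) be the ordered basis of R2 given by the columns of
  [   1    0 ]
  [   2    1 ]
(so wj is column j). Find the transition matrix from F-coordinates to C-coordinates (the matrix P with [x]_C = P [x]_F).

Column j of P is [uj]_C, since P maps F-coordinates to C-coordinates.
Expressing u1 in C: u1 = -2w1 + 2w2, so column 1 of P is [-2, 2].
Doing the same for each uj gives P = [[-2, -2], [2, 1]].

[[-2, -2], [2, 1]]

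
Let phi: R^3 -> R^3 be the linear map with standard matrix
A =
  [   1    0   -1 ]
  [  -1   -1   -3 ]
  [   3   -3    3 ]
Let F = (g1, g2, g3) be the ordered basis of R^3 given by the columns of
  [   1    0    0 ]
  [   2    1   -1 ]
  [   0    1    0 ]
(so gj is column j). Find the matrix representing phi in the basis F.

[[1, -1, 0], [-3, 0, 3], [2, 2, 2]]

With P the matrix whose columns are g1, ..., g3, [phi]_F = P^(-1) A P.
Column by column: phi(g1) = A g1 = <1, -3, -3>; its F-coordinates <1, -3, 2> give column 1.
Continuing for each basis vector yields [phi]_F = [[1, -1, 0], [-3, 0, 3], [2, 2, 2]].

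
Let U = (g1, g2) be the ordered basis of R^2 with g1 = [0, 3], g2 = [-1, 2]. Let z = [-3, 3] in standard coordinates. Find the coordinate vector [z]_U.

We seek scalars with c_1 g1 + c_2 g2 = z; equivalently solve M c = z where the columns of M are g1, g2.
System: 0c_1 - c_2 = -3, 3c_1 + 2c_2 = 3; solving gives c_1 = -1, c_2 = 3.
Check: -g1 + 3g2 = [-3, 3].

[-1, 3]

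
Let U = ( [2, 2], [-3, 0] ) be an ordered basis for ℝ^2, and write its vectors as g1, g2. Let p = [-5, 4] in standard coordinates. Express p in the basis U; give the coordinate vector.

[2, 3]

[p]_U is the unique c with M c = p, where M has columns g1, g2.
System: 2c_1 - 3c_2 = -5, 2c_1 + 0c_2 = 4; solving gives c_1 = 2, c_2 = 3.
Check: 2g1 + 3g2 = [-5, 4].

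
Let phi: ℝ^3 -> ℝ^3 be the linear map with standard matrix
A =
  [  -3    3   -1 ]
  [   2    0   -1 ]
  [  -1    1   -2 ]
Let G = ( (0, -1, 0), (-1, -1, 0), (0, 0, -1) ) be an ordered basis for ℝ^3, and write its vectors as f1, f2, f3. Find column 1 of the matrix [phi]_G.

Compute phi(f1) = A f1 = (-3, 0, -1) in standard coordinates.
Then write this in G-coordinates: solve for y in y_1 f1 + ... + y_3 f3 = (-3, 0, -1).
This gives y = (-3, 3, 1), which is column 1 of [phi]_G.

(-3, 3, 1)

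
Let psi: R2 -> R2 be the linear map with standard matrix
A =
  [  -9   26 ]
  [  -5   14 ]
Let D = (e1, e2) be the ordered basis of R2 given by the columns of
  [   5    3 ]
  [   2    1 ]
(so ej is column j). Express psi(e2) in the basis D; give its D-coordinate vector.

Compute psi(e2) = A e2 = (-1, -1) in standard coordinates.
Then write this in D-coordinates: solve for y in y_1 e1 + y_2 e2 = (-1, -1).
This gives y = (-2, 3), which is column 2 of [psi]_D.

(-2, 3)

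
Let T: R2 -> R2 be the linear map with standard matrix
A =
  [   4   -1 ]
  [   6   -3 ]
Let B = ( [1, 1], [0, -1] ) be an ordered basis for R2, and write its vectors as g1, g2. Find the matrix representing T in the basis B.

With P the matrix whose columns are g1, g2, [T]_B = P^(-1) A P.
Column by column: T(g1) = A g1 = [3, 3]; its B-coordinates [3, 0] give column 1.
Continuing for each basis vector yields [T]_B = [[3, 1], [0, -2]].

[[3, 1], [0, -2]]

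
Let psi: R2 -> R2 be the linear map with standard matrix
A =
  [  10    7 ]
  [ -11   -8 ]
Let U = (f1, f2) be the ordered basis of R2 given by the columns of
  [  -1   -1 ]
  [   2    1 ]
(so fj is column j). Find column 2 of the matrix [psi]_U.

Column 2 of [psi]_U is the U-coordinate vector of psi(f2).
In standard coordinates psi(f2) = A f2 = [-3, 3].
Converting to U: [-3, 3] = 0·f1 + 3f2, so the coordinate vector is [0, 3].

[0, 3]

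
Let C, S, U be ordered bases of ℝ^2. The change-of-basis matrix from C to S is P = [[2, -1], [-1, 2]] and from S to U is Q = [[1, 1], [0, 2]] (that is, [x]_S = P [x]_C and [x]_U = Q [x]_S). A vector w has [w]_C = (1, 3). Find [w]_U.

First [w]_S = P [w]_C = (-1, 5).
Then [w]_U = Q [w]_S = (4, 10).

(4, 10)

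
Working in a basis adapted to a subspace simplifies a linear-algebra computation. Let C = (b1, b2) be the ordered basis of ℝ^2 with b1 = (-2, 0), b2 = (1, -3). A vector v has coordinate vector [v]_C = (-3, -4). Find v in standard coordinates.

(2, 12)

By definition v = -3b1 - 4b2.
Summing componentwise gives (2, 12).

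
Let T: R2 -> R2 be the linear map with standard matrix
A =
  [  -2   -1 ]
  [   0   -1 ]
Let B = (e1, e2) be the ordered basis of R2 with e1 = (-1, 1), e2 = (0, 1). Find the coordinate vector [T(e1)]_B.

(-1, 0)

Column 1 of [T]_B is the B-coordinate vector of T(e1).
In standard coordinates T(e1) = A e1 = (1, -1).
Converting to B: (1, -1) = -e1 + 0·e2, so the coordinate vector is (-1, 0).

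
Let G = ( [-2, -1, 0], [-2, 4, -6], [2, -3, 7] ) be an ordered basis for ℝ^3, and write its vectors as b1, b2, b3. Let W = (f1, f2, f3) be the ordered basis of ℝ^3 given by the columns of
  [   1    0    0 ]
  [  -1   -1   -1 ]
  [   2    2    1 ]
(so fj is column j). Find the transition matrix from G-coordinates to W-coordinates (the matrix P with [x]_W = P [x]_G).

[[-2, -2, 2], [1, 0, 2], [2, -2, -1]]

Let M have columns bj and N have columns fj. Then for every x, N [x]_W = x = M [x]_G, so P = N^(-1) M.
Since det N = 1, N^(-1) has integer entries; multiplying gives P = [[-2, -2, 2], [1, 0, 2], [2, -2, -1]].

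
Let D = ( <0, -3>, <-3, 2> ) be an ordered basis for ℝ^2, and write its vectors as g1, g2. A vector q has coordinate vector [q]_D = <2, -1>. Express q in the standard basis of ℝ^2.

<3, -8>

The coordinates say q = 2g1 - g2; adding the scaled basis vectors gives <3, -8>.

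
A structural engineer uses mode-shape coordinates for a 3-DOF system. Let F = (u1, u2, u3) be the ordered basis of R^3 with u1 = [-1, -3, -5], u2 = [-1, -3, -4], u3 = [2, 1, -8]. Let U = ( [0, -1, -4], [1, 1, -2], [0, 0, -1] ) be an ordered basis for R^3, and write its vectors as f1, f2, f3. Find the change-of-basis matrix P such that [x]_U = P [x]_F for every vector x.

Take x = uj: its F-coordinates are the j-th standard unit vector, so P e_j — column j of P — equals [uj]_U.
u1 = 2f1 - f2 - f3, giving column 1 = [2, -1, -1]; repeating for each j gives P = [[2, 2, 1], [-1, -1, 2], [-1, -2, 0]].

[[2, 2, 1], [-1, -1, 2], [-1, -2, 0]]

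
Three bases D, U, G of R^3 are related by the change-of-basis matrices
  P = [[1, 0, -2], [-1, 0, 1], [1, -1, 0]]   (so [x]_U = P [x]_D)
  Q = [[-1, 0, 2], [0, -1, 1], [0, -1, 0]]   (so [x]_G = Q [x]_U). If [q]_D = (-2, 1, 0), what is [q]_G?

(-4, -5, -2)

Apply P to get U-coordinates (-2, 2, -3), then Q to get G-coordinates.
The result is [q]_G = (-4, -5, -2).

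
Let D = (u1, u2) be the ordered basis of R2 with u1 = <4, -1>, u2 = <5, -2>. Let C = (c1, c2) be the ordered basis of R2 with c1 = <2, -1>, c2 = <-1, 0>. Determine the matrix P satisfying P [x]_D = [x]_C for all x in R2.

Take x = uj: its D-coordinates are the j-th standard unit vector, so P e_j — column j of P — equals [uj]_C.
u1 = c1 - 2c2, giving column 1 = <1, -2>; repeating for each j gives P = [[1, 2], [-2, -1]].

[[1, 2], [-2, -1]]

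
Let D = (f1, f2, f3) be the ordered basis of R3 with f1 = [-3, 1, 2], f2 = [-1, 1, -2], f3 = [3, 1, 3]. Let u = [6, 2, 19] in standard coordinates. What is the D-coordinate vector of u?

[2, -3, 3]

Write u = c_1 f1 + ... + c_3 f3 and solve for the c_i.
Solving this 3x3 system gives c = (2, -3, 3).
Check: 2f1 - 3f2 + 3f3 = [6, 2, 19].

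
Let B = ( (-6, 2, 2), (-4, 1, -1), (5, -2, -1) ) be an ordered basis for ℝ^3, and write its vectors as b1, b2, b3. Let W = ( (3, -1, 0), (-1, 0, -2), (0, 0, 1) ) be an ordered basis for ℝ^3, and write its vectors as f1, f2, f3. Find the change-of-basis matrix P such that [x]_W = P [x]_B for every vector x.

[[-2, -1, 2], [0, 1, 1], [2, 1, 1]]

Let M have columns bj and N have columns fj. Then for every x, N [x]_W = x = M [x]_B, so P = N^(-1) M.
Since det N = -1, N^(-1) has integer entries; multiplying gives P = [[-2, -1, 2], [0, 1, 1], [2, 1, 1]].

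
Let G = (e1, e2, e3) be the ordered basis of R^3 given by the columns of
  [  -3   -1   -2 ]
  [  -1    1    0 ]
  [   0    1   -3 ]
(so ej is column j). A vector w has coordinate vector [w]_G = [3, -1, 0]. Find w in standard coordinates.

By definition w = 3e1 - e2 + 0·e3.
Summing componentwise gives [-8, -4, -1].

[-8, -4, -1]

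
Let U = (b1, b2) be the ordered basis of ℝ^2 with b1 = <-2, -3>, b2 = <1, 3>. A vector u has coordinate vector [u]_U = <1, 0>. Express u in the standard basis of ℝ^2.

The coordinates say u = b1 + 0·b2; adding the scaled basis vectors gives <-2, -3>.

<-2, -3>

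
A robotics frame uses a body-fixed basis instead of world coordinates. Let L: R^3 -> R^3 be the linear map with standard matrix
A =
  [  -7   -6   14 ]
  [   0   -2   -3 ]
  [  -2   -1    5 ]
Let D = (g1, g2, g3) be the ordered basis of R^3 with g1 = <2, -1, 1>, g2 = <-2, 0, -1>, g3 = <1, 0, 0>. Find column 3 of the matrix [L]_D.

Column 3 of [L]_D is the D-coordinate vector of L(g3).
In standard coordinates L(g3) = A g3 = <-7, 0, -2>.
Converting to D: <-7, 0, -2> = 0·g1 + 2g2 - 3g3, so the coordinate vector is <0, 2, -3>.

<0, 2, -3>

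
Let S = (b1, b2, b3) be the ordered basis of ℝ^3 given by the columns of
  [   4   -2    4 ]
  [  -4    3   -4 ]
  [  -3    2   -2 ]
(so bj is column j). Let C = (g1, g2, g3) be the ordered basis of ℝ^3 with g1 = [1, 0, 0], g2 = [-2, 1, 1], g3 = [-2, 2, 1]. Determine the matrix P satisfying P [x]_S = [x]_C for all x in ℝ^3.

Let M have columns bj and N have columns gj. Then for every x, N [x]_C = x = M [x]_S, so P = N^(-1) M.
Since det N = -1, N^(-1) has integer entries; multiplying gives P = [[-2, 2, 0], [-2, 1, 0], [-1, 1, -2]].

[[-2, 2, 0], [-2, 1, 0], [-1, 1, -2]]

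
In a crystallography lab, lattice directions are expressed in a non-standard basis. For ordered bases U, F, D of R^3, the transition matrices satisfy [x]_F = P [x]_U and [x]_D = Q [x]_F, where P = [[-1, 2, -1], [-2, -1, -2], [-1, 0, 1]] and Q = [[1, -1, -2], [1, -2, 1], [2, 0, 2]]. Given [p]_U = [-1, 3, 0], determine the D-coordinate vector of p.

First [p]_F = P [p]_U = [7, -1, 1].
Then [p]_D = Q [p]_F = [6, 10, 16].

[6, 10, 16]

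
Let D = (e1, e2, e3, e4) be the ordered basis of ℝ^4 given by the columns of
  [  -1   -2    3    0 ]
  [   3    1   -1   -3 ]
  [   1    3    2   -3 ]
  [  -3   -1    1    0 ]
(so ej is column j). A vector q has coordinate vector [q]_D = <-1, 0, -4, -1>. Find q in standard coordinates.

<-11, 4, -6, -1>

The coordinates say q = -e1 + 0·e2 - 4e3 - e4; adding the scaled basis vectors gives <-11, 4, -6, -1>.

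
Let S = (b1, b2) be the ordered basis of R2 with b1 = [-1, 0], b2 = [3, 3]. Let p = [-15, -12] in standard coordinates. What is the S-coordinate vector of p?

[p]_S is the unique c with M c = p, where M has columns b1, b2.
System: -c_1 + 3c_2 = -15, 0c_1 + 3c_2 = -12; solving gives c_1 = 3, c_2 = -4.
Check: 3b1 - 4b2 = [-15, -12].

[3, -4]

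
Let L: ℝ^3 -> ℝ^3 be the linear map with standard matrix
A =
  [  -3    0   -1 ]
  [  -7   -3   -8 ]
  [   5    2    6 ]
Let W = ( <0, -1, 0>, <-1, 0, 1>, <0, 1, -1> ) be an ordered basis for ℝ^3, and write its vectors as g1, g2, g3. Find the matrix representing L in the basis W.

[[-1, -2, -2], [0, -2, -1], [2, -3, 3]]

The j-th column of [L]_W is [L(gj)]_W.
L(g1) = A g1 = <0, 3, -2> = -g1 + 0·g2 + 2g3, so column 1 is <-1, 0, 2>.
Repeating for g2, g3 and assembling the columns gives [[-1, -2, -2], [0, -2, -1], [2, -3, 3]].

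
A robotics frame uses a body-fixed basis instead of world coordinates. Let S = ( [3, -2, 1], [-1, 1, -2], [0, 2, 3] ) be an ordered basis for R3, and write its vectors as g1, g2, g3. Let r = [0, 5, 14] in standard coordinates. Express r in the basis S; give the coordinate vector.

We seek scalars with c_1 g1 + ... + c_3 g3 = r; equivalently solve M c = r where the columns of M are g1, ..., g3.
Solving this 3x3 system gives c = (-1, -3, 3).
Check: -g1 - 3g2 + 3g3 = [0, 5, 14].

[-1, -3, 3]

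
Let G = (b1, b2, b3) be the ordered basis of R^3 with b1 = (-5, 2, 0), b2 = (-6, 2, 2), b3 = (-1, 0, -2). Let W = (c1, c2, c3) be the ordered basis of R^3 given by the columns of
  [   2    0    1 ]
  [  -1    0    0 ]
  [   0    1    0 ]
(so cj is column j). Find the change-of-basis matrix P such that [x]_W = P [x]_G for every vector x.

Column j of P is [bj]_W, since P maps G-coordinates to W-coordinates.
Expressing b1 in W: b1 = -2c1 + 0·c2 - c3, so column 1 of P is (-2, 0, -1).
Doing the same for each bj gives P = [[-2, -2, 0], [0, 2, -2], [-1, -2, -1]].

[[-2, -2, 0], [0, 2, -2], [-1, -2, -1]]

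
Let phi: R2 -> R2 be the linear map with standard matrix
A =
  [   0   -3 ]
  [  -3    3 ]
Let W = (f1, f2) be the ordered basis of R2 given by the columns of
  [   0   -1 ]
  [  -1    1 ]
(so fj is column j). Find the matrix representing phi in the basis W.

With P the matrix whose columns are f1, f2, [phi]_W = P^(-1) A P.
Column by column: phi(f1) = A f1 = <3, -3>; its W-coordinates <0, -3> give column 1.
Continuing for each basis vector yields [phi]_W = [[0, -3], [-3, 3]].

[[0, -3], [-3, 3]]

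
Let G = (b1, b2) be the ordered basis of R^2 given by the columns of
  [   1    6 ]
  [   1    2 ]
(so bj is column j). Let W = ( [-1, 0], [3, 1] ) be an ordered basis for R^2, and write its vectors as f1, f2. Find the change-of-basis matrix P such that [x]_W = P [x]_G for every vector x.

[[2, 0], [1, 2]]

Column j of P is [bj]_W, since P maps G-coordinates to W-coordinates.
Expressing b1 in W: b1 = 2f1 + f2, so column 1 of P is [2, 1].
Doing the same for each bj gives P = [[2, 0], [1, 2]].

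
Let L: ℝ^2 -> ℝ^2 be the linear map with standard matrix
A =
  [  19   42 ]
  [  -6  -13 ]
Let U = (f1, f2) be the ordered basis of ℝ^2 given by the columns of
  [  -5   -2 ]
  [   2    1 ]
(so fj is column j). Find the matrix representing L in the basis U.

Let P have columns f1, f2. Then [L]_U = P^(-1) A P.
Here det P = -1, so P^(-1) is integer; computing A P first and then P^(-1)(A P) gives [[3, -2], [-2, 3]].

[[3, -2], [-2, 3]]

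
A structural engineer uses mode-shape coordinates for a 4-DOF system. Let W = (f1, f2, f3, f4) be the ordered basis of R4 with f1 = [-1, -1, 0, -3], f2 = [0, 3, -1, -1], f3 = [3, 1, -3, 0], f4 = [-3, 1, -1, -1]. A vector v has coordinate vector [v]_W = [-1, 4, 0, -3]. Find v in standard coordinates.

By definition v = -f1 + 4f2 + 0·f3 - 3f4.
Summing componentwise gives [10, 10, -1, 2].

[10, 10, -1, 2]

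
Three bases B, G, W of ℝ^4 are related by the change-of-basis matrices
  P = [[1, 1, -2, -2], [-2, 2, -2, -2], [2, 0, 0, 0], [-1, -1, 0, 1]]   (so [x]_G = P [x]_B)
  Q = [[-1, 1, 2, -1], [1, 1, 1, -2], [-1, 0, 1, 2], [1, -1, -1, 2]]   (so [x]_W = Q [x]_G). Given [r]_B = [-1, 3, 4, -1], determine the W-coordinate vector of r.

[5, 2, -4, -10]

Composing the changes, [r]_W = Q P [r]_B.
Q P = [[2, 2, 0, -1], [3, 5, -4, -6], [-1, -3, 2, 4], [-1, -3, 0, 2]]; applying this to [-1, 3, 4, -1] gives [5, 2, -4, -10].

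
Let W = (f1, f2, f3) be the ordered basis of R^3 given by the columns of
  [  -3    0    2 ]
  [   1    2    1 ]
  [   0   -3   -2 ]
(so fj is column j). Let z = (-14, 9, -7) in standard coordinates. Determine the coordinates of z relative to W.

We seek scalars with c_1 f1 + ... + c_3 f3 = z; equivalently solve M c = z where the columns of M are f1, ..., f3.
Solving this 3x3 system gives c = (4, 3, -1).
Check: 4f1 + 3f2 - f3 = (-14, 9, -7).

(4, 3, -1)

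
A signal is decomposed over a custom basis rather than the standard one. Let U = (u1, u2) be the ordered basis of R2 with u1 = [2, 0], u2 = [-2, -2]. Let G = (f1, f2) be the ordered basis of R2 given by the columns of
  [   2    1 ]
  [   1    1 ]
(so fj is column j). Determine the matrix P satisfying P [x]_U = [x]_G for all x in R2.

Column j of P is [uj]_G, since P maps U-coordinates to G-coordinates.
Expressing u1 in G: u1 = 2f1 - 2f2, so column 1 of P is [2, -2].
Doing the same for each uj gives P = [[2, 0], [-2, -2]].

[[2, 0], [-2, -2]]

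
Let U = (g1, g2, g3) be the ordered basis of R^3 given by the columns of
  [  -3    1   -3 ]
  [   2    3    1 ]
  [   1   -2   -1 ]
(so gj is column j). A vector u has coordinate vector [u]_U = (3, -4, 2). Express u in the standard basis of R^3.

The coordinates say u = 3g1 - 4g2 + 2g3; adding the scaled basis vectors gives (-19, -4, 9).

(-19, -4, 9)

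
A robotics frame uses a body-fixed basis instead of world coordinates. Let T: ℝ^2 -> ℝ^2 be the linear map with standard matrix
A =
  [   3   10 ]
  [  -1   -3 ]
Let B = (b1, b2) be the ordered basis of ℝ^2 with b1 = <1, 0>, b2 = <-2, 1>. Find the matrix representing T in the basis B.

[[1, 2], [-1, -1]]

Let P have columns b1, b2. Then [T]_B = P^(-1) A P.
Here det P = 1, so P^(-1) is integer; computing A P first and then P^(-1)(A P) gives [[1, 2], [-1, -1]].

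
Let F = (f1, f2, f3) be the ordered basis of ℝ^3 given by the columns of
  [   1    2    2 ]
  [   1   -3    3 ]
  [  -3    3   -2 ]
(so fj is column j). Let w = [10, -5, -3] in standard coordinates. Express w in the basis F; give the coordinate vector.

[4, 3, 0]

Write w = c_1 f1 + ... + c_3 f3 and solve for the c_i.
Solving this 3x3 system gives c = (4, 3, 0).
Check: 4f1 + 3f2 + 0·f3 = [10, -5, -3].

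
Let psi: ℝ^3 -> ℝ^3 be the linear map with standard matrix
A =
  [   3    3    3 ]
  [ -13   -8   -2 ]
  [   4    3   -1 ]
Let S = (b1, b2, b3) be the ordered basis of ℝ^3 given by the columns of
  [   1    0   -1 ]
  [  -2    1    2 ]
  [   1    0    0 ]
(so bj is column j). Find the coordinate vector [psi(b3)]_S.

(2, 3, -1)

Compute psi(b3) = A b3 = (3, -3, 2) in standard coordinates.
Then write this in S-coordinates: solve for y in y_1 b1 + ... + y_3 b3 = (3, -3, 2).
This gives y = (2, 3, -1), which is column 3 of [psi]_S.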